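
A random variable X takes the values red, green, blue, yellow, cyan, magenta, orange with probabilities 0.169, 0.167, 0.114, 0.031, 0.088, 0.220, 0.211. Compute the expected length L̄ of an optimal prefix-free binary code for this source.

Repeatedly combine the two least-probable nodes; the expected code length is the sum of the merged weights.
merge 31/1000 + 11/125 → 119/1000
merge 57/500 + 119/1000 → 233/1000
merge 167/1000 + 169/1000 → 42/125
merge 211/1000 + 11/50 → 431/1000
merge 233/1000 + 42/125 → 569/1000
merge 431/1000 + 569/1000 → 1
L = 119/1000 + 233/1000 + 42/125 + 431/1000 + 569/1000 + 1 = 336/125 = 2.688 bits/symbol.

2.688 bits/symbol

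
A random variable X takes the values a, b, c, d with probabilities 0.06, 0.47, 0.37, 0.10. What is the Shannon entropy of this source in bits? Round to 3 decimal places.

H = −Σ pᵢ log₂ pᵢ.
−0.06·log₂(0.06) = 0.2435
−0.47·log₂(0.47) = 0.5120
−0.37·log₂(0.37) = 0.5307
−0.10·log₂(0.10) = 0.3322
Sum ≈ 1.6184 → 1.618 bits.

1.618 bits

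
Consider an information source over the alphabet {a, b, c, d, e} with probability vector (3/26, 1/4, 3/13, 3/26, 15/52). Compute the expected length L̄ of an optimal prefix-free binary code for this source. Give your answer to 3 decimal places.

Repeatedly combine the two least-probable nodes; the expected code length is the sum of the merged weights.
merge 3/26 + 3/26 → 3/13
merge 3/13 + 3/13 → 6/13
merge 1/4 + 15/52 → 7/13
merge 6/13 + 7/13 → 1
L = 3/13 + 6/13 + 7/13 + 1 = 29/13 ≈ 2.231 bits/symbol.

2.231 bits/symbol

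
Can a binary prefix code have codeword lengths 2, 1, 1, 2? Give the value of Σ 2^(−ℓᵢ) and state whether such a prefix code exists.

With common denominator 2^2 = 4: Σ 2^(−ℓᵢ) = 1/4 + 2/4 + 2/4 + 1/4 = 6/4 = 1.5.
Kraft's inequality requires Σ ≤ 1; here Σ = 1.5 > 1, so no such prefix code exists.

1.5; no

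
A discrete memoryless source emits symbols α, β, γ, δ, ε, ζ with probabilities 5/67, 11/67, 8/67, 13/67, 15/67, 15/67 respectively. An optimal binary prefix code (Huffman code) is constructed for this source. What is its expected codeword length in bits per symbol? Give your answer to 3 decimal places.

2.552 bits/symbol

Repeatedly combine the two least-probable nodes; the expected code length is the sum of the merged weights.
merge 5/67 + 8/67 → 13/67
merge 11/67 + 13/67 → 24/67
merge 13/67 + 15/67 → 28/67
merge 15/67 + 24/67 → 39/67
merge 28/67 + 39/67 → 1
L = 13/67 + 24/67 + 28/67 + 39/67 + 1 = 171/67 ≈ 2.552 bits/symbol.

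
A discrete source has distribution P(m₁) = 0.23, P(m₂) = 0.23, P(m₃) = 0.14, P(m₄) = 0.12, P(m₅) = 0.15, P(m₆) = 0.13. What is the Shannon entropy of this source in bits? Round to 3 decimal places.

2.533 bits

H = −Σ pᵢ log₂ pᵢ.
−0.23·log₂(0.23) = 0.4877
−0.23·log₂(0.23) = 0.4877
−0.14·log₂(0.14) = 0.3971
−0.12·log₂(0.12) = 0.3671
−0.15·log₂(0.15) = 0.4105
−0.13·log₂(0.13) = 0.3826
Sum ≈ 2.5327 → 2.533 bits.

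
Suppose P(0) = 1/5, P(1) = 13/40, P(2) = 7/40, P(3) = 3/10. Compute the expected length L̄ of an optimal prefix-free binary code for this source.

Repeatedly combine the two least-probable nodes; the expected code length is the sum of the merged weights.
merge 7/40 + 1/5 → 3/8
merge 3/10 + 13/40 → 5/8
merge 3/8 + 5/8 → 1
L = 3/8 + 5/8 + 1 = 2 bits/symbol.

2 bits/symbol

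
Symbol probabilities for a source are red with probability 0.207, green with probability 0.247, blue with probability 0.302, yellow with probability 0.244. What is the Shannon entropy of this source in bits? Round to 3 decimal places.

1.987 bits

H = −Σ pᵢ log₂ pᵢ.
−0.207·log₂(0.207) = 0.4704
−0.247·log₂(0.247) = 0.4983
−0.302·log₂(0.302) = 0.5217
−0.244·log₂(0.244) = 0.4966
Sum ≈ 1.9869 → 1.987 bits.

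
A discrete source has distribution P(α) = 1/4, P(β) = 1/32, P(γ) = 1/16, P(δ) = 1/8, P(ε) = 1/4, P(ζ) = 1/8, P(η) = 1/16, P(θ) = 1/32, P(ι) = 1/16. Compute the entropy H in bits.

2.8125 bits

Each probability is a power of 1/2, so log₂(1/p) is an integer.
H = Σ p·log₂(1/p) = 1/4·2 + 1/32·5 + 1/16·4 + 1/8·3 + 1/4·2 + 1/8·3 + 1/16·4 + 1/32·5 + 1/16·4 = 2.8125 bits.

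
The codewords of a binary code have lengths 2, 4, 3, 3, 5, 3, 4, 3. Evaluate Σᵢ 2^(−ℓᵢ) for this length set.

With common denominator 2^5 = 32: Σ 2^(−ℓᵢ) = 8/32 + 2/32 + 4/32 + 4/32 + 1/32 + 4/32 + 2/32 + 4/32 = 29/32 = 0.90625.

0.90625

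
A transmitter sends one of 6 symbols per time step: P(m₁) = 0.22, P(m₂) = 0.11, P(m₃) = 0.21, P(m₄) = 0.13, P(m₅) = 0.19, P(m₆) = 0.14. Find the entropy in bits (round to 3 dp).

H = −Σ pᵢ log₂ pᵢ.
−0.22·log₂(0.22) = 0.4806
−0.11·log₂(0.11) = 0.3503
−0.21·log₂(0.21) = 0.4728
−0.13·log₂(0.13) = 0.3826
−0.19·log₂(0.19) = 0.4552
−0.14·log₂(0.14) = 0.3971
Sum ≈ 2.5387 → 2.539 bits.

2.539 bits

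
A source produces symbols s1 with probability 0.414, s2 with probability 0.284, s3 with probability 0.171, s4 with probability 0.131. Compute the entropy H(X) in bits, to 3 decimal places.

1.862 bits

H = −Σ pᵢ log₂ pᵢ.
−0.414·log₂(0.414) = 0.5267
−0.284·log₂(0.284) = 0.5158
−0.171·log₂(0.171) = 0.4357
−0.131·log₂(0.131) = 0.3841
Sum ≈ 1.8623 → 1.862 bits.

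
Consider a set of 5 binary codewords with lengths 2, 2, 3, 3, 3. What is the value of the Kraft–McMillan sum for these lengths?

With common denominator 2^3 = 8: Σ 2^(−ℓᵢ) = 2/8 + 2/8 + 1/8 + 1/8 + 1/8 = 7/8 = 0.875.

0.875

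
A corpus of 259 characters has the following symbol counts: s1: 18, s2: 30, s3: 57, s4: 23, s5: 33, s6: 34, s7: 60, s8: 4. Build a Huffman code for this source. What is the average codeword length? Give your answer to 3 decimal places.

Probabilities are the counts divided by 259.
Repeatedly combine the two least-probable nodes; the expected code length is the sum of the merged weights.
merge 4/259 + 18/259 → 22/259
merge 22/259 + 23/259 → 45/259
merge 30/259 + 33/259 → 9/37
merge 34/259 + 45/259 → 79/259
merge 57/259 + 60/259 → 117/259
merge 9/37 + 79/259 → 142/259
merge 117/259 + 142/259 → 1
L = 22/259 + 45/259 + 9/37 + 79/259 + 117/259 + 142/259 + 1 = 727/259 ≈ 2.807 bits/symbol.

2.807 bits/symbol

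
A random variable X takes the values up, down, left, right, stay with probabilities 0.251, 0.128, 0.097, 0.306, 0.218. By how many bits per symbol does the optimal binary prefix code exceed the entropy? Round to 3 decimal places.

0.016 bits

Entropy H = −Σ p log₂ p ≈ 2.2085 bits.
Huffman merges: 97/1000+16/125→9/40; 109/500+9/40→443/1000; 251/1000+153/500→557/1000; 443/1000+557/1000→1. L = 89/40 ≈ 2.2250.
L − H = 2.2250 − 2.2085 = 0.016 bits.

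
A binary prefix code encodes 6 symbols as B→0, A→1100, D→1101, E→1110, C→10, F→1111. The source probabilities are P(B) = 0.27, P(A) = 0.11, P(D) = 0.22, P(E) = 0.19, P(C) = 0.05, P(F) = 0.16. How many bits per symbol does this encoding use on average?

L̄ = Σ pᵢ·ℓᵢ = 0.27·1 + 0.11·4 + 0.22·4 + 0.19·4 + 0.05·2 + 0.16·4 = 3.09 bits/symbol.

3.09 bits/symbol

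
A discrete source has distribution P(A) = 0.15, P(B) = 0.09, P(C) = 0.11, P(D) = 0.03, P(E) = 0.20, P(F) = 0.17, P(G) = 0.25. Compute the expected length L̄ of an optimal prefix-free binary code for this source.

2.67 bits/symbol

Repeatedly combine the two least-probable nodes; the expected code length is the sum of the merged weights.
merge 3/100 + 9/100 → 3/25
merge 11/100 + 3/25 → 23/100
merge 3/20 + 17/100 → 8/25
merge 1/5 + 23/100 → 43/100
merge 1/4 + 8/25 → 57/100
merge 43/100 + 57/100 → 1
L = 3/25 + 23/100 + 8/25 + 43/100 + 57/100 + 1 = 267/100 = 2.67 bits/symbol.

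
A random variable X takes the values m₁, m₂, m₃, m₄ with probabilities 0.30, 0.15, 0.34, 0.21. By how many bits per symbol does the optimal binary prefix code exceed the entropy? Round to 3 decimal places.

Entropy H = −Σ p log₂ p ≈ 1.9336 bits.
Huffman merges: 3/20+21/100→9/25; 3/10+17/50→16/25; 9/25+16/25→1. L = 2 ≈ 2.0000.
L − H = 2.0000 − 1.9336 = 0.066 bits.

0.066 bits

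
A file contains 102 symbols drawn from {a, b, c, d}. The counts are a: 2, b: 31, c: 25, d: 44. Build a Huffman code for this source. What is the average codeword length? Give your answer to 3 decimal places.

1.833 bits/symbol

Probabilities are the counts divided by 102.
Repeatedly combine the two least-probable nodes; the expected code length is the sum of the merged weights.
merge 1/51 + 25/102 → 9/34
merge 9/34 + 31/102 → 29/51
merge 22/51 + 29/51 → 1
L = 9/34 + 29/51 + 1 = 11/6 ≈ 1.833 bits/symbol.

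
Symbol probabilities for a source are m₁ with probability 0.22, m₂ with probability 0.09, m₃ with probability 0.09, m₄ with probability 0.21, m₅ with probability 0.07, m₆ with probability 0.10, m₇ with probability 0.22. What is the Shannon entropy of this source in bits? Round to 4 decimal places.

2.6600 bits

H = −Σ pᵢ log₂ pᵢ.
−0.22·log₂(0.22) = 0.4806
−0.09·log₂(0.09) = 0.3127
−0.09·log₂(0.09) = 0.3127
−0.21·log₂(0.21) = 0.4728
−0.07·log₂(0.07) = 0.2686
−0.10·log₂(0.10) = 0.3322
−0.22·log₂(0.22) = 0.4806
Sum ≈ 2.6600 → 2.6600 bits.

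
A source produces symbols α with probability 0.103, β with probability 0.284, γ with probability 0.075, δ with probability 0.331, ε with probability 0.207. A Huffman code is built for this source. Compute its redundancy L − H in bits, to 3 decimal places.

Entropy H = −Σ p log₂ p ≈ 2.1321 bits.
Huffman merges: 3/40+103/1000→89/500; 89/500+207/1000→77/200; 71/250+331/1000→123/200; 77/200+123/200→1. L = 1089/500 ≈ 2.1780.
L − H = 2.1780 − 2.1321 = 0.046 bits.

0.046 bits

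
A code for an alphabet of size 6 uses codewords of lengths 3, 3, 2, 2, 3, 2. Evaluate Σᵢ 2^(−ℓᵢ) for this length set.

1.125

With common denominator 2^3 = 8: Σ 2^(−ℓᵢ) = 1/8 + 1/8 + 2/8 + 2/8 + 1/8 + 2/8 = 9/8 = 1.125.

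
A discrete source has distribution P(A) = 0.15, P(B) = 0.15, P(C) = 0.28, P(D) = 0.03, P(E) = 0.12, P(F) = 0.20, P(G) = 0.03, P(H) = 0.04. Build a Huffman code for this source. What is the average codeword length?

2.68 bits/symbol

Repeatedly combine the two least-probable nodes; the expected code length is the sum of the merged weights.
merge 3/100 + 3/100 → 3/50
merge 1/25 + 3/50 → 1/10
merge 1/10 + 3/25 → 11/50
merge 3/20 + 3/20 → 3/10
merge 1/5 + 11/50 → 21/50
merge 7/25 + 3/10 → 29/50
merge 21/50 + 29/50 → 1
L = 3/50 + 1/10 + 11/50 + 3/10 + 21/50 + 29/50 + 1 = 67/25 = 2.68 bits/symbol.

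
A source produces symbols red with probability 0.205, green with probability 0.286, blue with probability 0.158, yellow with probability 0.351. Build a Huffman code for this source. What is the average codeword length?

2 bits/symbol

Repeatedly combine the two least-probable nodes; the expected code length is the sum of the merged weights.
merge 79/500 + 41/200 → 363/1000
merge 143/500 + 351/1000 → 637/1000
merge 363/1000 + 637/1000 → 1
L = 363/1000 + 637/1000 + 1 = 2 bits/symbol.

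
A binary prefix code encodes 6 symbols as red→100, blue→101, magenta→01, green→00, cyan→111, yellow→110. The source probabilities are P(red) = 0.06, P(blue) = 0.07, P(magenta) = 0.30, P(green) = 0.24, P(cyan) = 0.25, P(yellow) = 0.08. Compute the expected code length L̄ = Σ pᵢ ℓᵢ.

2.46 bits/symbol

L̄ = Σ pᵢ·ℓᵢ = 0.06·3 + 0.07·3 + 0.30·2 + 0.24·2 + 0.25·3 + 0.08·3 = 2.46 bits/symbol.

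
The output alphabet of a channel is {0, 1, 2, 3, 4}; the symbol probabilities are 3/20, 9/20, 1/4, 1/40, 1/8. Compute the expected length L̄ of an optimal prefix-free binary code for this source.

Repeatedly combine the two least-probable nodes; the expected code length is the sum of the merged weights.
merge 1/40 + 1/8 → 3/20
merge 3/20 + 3/20 → 3/10
merge 1/4 + 3/10 → 11/20
merge 9/20 + 11/20 → 1
L = 3/20 + 3/10 + 11/20 + 1 = 2 bits/symbol.

2 bits/symbol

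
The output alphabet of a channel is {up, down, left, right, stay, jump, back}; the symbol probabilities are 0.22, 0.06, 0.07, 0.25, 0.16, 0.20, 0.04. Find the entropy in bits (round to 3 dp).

H = −Σ pᵢ log₂ pᵢ.
−0.22·log₂(0.22) = 0.4806
−0.06·log₂(0.06) = 0.2435
−0.07·log₂(0.07) = 0.2686
−0.25·log₂(0.25) = 0.5000
−0.16·log₂(0.16) = 0.4230
−0.20·log₂(0.20) = 0.4644
−0.04·log₂(0.04) = 0.1858
Sum ≈ 2.5658 → 2.566 bits.

2.566 bits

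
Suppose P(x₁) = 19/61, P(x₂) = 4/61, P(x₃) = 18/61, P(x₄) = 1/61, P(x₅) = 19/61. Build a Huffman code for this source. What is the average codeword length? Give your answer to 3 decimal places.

2.082 bits/symbol

Repeatedly combine the two least-probable nodes; the expected code length is the sum of the merged weights.
merge 1/61 + 4/61 → 5/61
merge 5/61 + 18/61 → 23/61
merge 19/61 + 19/61 → 38/61
merge 23/61 + 38/61 → 1
L = 5/61 + 23/61 + 38/61 + 1 = 127/61 ≈ 2.082 bits/symbol.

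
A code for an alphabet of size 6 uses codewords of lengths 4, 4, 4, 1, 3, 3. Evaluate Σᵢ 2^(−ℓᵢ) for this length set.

0.9375

With common denominator 2^4 = 16: Σ 2^(−ℓᵢ) = 1/16 + 1/16 + 1/16 + 8/16 + 2/16 + 2/16 = 15/16 = 0.9375.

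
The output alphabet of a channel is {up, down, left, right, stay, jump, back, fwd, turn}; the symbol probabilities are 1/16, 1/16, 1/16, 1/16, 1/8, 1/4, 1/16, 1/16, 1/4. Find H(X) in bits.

Each probability is a power of 1/2, so log₂(1/p) is an integer.
H = Σ p·log₂(1/p) = 1/16·4 + 1/16·4 + 1/16·4 + 1/16·4 + 1/8·3 + 1/4·2 + 1/16·4 + 1/16·4 + 1/4·2 = 2.875 bits.

2.875 bits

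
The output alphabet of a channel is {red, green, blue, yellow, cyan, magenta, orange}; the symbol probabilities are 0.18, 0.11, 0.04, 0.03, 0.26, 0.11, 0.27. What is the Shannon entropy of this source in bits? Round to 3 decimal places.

H = −Σ pᵢ log₂ pᵢ.
−0.18·log₂(0.18) = 0.4453
−0.11·log₂(0.11) = 0.3503
−0.04·log₂(0.04) = 0.1858
−0.03·log₂(0.03) = 0.1518
−0.26·log₂(0.26) = 0.5053
−0.11·log₂(0.11) = 0.3503
−0.27·log₂(0.27) = 0.5100
Sum ≈ 2.4987 → 2.499 bits.

2.499 bits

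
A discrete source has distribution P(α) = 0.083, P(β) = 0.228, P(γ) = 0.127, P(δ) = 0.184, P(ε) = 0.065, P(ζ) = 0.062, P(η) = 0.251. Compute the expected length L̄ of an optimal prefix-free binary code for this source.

2.648 bits/symbol

Repeatedly combine the two least-probable nodes; the expected code length is the sum of the merged weights.
merge 31/500 + 13/200 → 127/1000
merge 83/1000 + 127/1000 → 21/100
merge 127/1000 + 23/125 → 311/1000
merge 21/100 + 57/250 → 219/500
merge 251/1000 + 311/1000 → 281/500
merge 219/500 + 281/500 → 1
L = 127/1000 + 21/100 + 311/1000 + 219/500 + 281/500 + 1 = 331/125 = 2.648 bits/symbol.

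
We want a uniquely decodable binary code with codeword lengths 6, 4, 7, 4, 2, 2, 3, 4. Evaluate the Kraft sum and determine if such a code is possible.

0.8359375; yes

With common denominator 2^7 = 128: Σ 2^(−ℓᵢ) = 2/128 + 8/128 + 1/128 + 8/128 + 32/128 + 32/128 + 16/128 + 8/128 = 107/128 = 0.8359375.
Kraft's inequality requires Σ ≤ 1; here Σ = 0.8359375 ≤ 1, so such a prefix code exists.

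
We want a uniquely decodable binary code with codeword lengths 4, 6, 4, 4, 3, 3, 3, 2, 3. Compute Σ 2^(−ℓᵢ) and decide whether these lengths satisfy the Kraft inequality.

With common denominator 2^6 = 64: Σ 2^(−ℓᵢ) = 4/64 + 1/64 + 4/64 + 4/64 + 8/64 + 8/64 + 8/64 + 16/64 + 8/64 = 61/64 = 0.953125.
Kraft's inequality requires Σ ≤ 1; here Σ = 0.953125 ≤ 1, so such a prefix code exists.

0.953125; yes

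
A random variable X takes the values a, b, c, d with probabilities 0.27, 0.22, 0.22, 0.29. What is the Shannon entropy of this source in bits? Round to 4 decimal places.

H = −Σ pᵢ log₂ pᵢ.
−0.27·log₂(0.27) = 0.5100
−0.22·log₂(0.22) = 0.4806
−0.22·log₂(0.22) = 0.4806
−0.29·log₂(0.29) = 0.5179
Sum ≈ 1.9891 → 1.9891 bits.

1.9891 bits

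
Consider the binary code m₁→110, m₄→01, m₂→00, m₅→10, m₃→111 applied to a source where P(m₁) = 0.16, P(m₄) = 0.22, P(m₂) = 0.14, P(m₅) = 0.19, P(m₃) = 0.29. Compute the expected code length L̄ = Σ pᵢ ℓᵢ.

2.45 bits/symbol

L̄ = Σ pᵢ·ℓᵢ = 0.16·3 + 0.22·2 + 0.14·2 + 0.19·2 + 0.29·3 = 2.45 bits/symbol.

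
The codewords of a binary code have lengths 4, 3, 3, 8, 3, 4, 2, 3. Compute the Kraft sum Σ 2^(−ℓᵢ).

0.87890625

With common denominator 2^8 = 256: Σ 2^(−ℓᵢ) = 16/256 + 32/256 + 32/256 + 1/256 + 32/256 + 16/256 + 64/256 + 32/256 = 225/256 = 0.87890625.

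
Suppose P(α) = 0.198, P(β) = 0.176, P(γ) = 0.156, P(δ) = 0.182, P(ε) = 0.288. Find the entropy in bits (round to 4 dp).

H = −Σ pᵢ log₂ pᵢ.
−0.198·log₂(0.198) = 0.4626
−0.176·log₂(0.176) = 0.4411
−0.156·log₂(0.156) = 0.4181
−0.182·log₂(0.182) = 0.4474
−0.288·log₂(0.288) = 0.5172
Sum ≈ 2.2864 → 2.2864 bits.

2.2864 bits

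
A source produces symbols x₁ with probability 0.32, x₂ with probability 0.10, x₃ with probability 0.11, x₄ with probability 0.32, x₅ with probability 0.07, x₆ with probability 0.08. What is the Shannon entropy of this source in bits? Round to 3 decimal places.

H = −Σ pᵢ log₂ pᵢ.
−0.32·log₂(0.32) = 0.5260
−0.10·log₂(0.10) = 0.3322
−0.11·log₂(0.11) = 0.3503
−0.32·log₂(0.32) = 0.5260
−0.07·log₂(0.07) = 0.2686
−0.08·log₂(0.08) = 0.2915
Sum ≈ 2.2946 → 2.295 bits.

2.295 bits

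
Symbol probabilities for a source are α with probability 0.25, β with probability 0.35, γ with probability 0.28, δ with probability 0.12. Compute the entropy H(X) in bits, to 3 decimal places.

1.911 bits

H = −Σ pᵢ log₂ pᵢ.
−0.25·log₂(0.25) = 0.5000
−0.35·log₂(0.35) = 0.5301
−0.28·log₂(0.28) = 0.5142
−0.12·log₂(0.12) = 0.3671
Sum ≈ 1.9114 → 1.911 bits.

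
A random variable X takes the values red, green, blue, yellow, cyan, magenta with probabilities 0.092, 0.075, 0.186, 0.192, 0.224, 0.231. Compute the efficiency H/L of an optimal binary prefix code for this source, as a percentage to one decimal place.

Entropy H = −Σ p log₂ p ≈ 2.4773 bits.
Huffman merges: 3/40+23/250→167/1000; 167/1000+93/500→353/1000; 24/125+28/125→52/125; 231/1000+353/1000→73/125; 52/125+73/125→1. L = 63/25 ≈ 2.5200.
Efficiency = H/L = 2.4773/2.5200 = 98.3%.

98.3%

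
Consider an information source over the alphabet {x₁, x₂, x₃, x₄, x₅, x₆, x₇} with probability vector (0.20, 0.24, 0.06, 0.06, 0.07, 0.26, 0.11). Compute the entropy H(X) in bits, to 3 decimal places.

2.570 bits

H = −Σ pᵢ log₂ pᵢ.
−0.20·log₂(0.20) = 0.4644
−0.24·log₂(0.24) = 0.4941
−0.06·log₂(0.06) = 0.2435
−0.06·log₂(0.06) = 0.2435
−0.07·log₂(0.07) = 0.2686
−0.26·log₂(0.26) = 0.5053
−0.11·log₂(0.11) = 0.3503
Sum ≈ 2.5697 → 2.570 bits.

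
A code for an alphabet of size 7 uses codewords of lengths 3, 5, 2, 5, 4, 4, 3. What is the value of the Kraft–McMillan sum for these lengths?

0.6875

With common denominator 2^5 = 32: Σ 2^(−ℓᵢ) = 4/32 + 1/32 + 8/32 + 1/32 + 2/32 + 2/32 + 4/32 = 22/32 = 0.6875.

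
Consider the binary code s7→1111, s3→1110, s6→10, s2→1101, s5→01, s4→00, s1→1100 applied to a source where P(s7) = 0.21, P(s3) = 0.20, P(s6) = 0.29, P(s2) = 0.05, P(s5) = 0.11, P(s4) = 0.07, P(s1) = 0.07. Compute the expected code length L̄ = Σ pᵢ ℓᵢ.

3.06 bits/symbol

L̄ = Σ pᵢ·ℓᵢ = 0.21·4 + 0.20·4 + 0.29·2 + 0.05·4 + 0.11·2 + 0.07·2 + 0.07·4 = 3.06 bits/symbol.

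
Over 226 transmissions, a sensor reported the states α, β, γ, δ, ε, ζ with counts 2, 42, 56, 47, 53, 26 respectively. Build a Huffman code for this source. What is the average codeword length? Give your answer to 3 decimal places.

2.434 bits/symbol

Probabilities are the counts divided by 226.
Repeatedly combine the two least-probable nodes; the expected code length is the sum of the merged weights.
merge 1/113 + 13/113 → 14/113
merge 14/113 + 21/113 → 35/113
merge 47/226 + 53/226 → 50/113
merge 28/113 + 35/113 → 63/113
merge 50/113 + 63/113 → 1
L = 14/113 + 35/113 + 50/113 + 63/113 + 1 = 275/113 ≈ 2.434 bits/symbol.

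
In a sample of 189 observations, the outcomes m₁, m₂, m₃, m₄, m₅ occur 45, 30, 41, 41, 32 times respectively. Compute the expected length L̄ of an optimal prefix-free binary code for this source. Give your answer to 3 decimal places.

Probabilities are the counts divided by 189.
Repeatedly combine the two least-probable nodes; the expected code length is the sum of the merged weights.
merge 10/63 + 32/189 → 62/189
merge 41/189 + 41/189 → 82/189
merge 5/21 + 62/189 → 107/189
merge 82/189 + 107/189 → 1
L = 62/189 + 82/189 + 107/189 + 1 = 440/189 ≈ 2.328 bits/symbol.

2.328 bits/symbol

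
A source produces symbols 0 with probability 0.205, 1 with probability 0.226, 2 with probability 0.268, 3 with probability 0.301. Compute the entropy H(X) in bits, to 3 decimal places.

1.984 bits

H = −Σ pᵢ log₂ pᵢ.
−0.205·log₂(0.205) = 0.4687
−0.226·log₂(0.226) = 0.4849
−0.268·log₂(0.268) = 0.5091
−0.301·log₂(0.301) = 0.5214
Sum ≈ 1.9841 → 1.984 bits.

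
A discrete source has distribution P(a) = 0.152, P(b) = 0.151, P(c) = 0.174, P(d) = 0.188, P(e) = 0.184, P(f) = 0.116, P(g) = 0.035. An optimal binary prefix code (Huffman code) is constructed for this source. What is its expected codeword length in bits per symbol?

Repeatedly combine the two least-probable nodes; the expected code length is the sum of the merged weights.
merge 7/200 + 29/250 → 151/1000
merge 151/1000 + 151/1000 → 151/500
merge 19/125 + 87/500 → 163/500
merge 23/125 + 47/250 → 93/250
merge 151/500 + 163/500 → 157/250
merge 93/250 + 157/250 → 1
L = 151/1000 + 151/500 + 163/500 + 93/250 + 157/250 + 1 = 2779/1000 = 2.779 bits/symbol.

2.779 bits/symbol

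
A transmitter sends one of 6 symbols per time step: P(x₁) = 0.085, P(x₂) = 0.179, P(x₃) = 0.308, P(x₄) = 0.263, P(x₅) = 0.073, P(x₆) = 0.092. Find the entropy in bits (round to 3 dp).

2.369 bits

H = −Σ pᵢ log₂ pᵢ.
−0.085·log₂(0.085) = 0.3023
−0.179·log₂(0.179) = 0.4443
−0.308·log₂(0.308) = 0.5233
−0.263·log₂(0.263) = 0.5068
−0.073·log₂(0.073) = 0.2756
−0.092·log₂(0.092) = 0.3167
Sum ≈ 2.3690 → 2.369 bits.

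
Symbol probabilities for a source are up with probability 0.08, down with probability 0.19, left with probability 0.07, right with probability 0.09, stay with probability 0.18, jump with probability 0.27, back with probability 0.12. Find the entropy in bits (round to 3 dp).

2.650 bits

H = −Σ pᵢ log₂ pᵢ.
−0.08·log₂(0.08) = 0.2915
−0.19·log₂(0.19) = 0.4552
−0.07·log₂(0.07) = 0.2686
−0.09·log₂(0.09) = 0.3127
−0.18·log₂(0.18) = 0.4453
−0.27·log₂(0.27) = 0.5100
−0.12·log₂(0.12) = 0.3671
Sum ≈ 2.6503 → 2.650 bits.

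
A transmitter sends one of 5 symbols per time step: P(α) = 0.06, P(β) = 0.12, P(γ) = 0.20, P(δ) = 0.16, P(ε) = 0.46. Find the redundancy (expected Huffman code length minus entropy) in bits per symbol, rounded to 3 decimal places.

Entropy H = −Σ p log₂ p ≈ 2.0133 bits.
Huffman merges: 3/50+3/25→9/50; 4/25+9/50→17/50; 1/5+17/50→27/50; 23/50+27/50→1. L = 103/50 ≈ 2.0600.
L − H = 2.0600 − 2.0133 = 0.047 bits.

0.047 bits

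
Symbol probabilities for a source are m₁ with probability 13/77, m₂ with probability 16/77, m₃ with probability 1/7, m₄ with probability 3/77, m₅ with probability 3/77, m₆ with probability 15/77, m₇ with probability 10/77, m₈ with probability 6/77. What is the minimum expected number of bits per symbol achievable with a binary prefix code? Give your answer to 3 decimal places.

2.831 bits/symbol

Repeatedly combine the two least-probable nodes; the expected code length is the sum of the merged weights.
merge 3/77 + 3/77 → 6/77
merge 6/77 + 6/77 → 12/77
merge 10/77 + 1/7 → 3/11
merge 12/77 + 13/77 → 25/77
merge 15/77 + 16/77 → 31/77
merge 3/11 + 25/77 → 46/77
merge 31/77 + 46/77 → 1
L = 6/77 + 12/77 + 3/11 + 25/77 + 31/77 + 46/77 + 1 = 218/77 ≈ 2.831 bits/symbol.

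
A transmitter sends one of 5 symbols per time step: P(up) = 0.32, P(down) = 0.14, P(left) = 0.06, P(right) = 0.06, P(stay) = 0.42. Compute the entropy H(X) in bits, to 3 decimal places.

H = −Σ pᵢ log₂ pᵢ.
−0.32·log₂(0.32) = 0.5260
−0.14·log₂(0.14) = 0.3971
−0.06·log₂(0.06) = 0.2435
−0.06·log₂(0.06) = 0.2435
−0.42·log₂(0.42) = 0.5256
Sum ≈ 1.9359 → 1.936 bits.

1.936 bits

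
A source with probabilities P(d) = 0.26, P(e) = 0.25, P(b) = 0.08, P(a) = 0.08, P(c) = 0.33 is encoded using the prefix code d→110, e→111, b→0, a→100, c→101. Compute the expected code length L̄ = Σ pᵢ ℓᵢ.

2.84 bits/symbol

L̄ = Σ pᵢ·ℓᵢ = 0.26·3 + 0.25·3 + 0.08·1 + 0.08·3 + 0.33·3 = 2.84 bits/symbol.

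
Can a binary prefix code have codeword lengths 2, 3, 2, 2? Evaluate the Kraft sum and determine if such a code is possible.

With common denominator 2^3 = 8: Σ 2^(−ℓᵢ) = 2/8 + 1/8 + 2/8 + 2/8 = 7/8 = 0.875.
Kraft's inequality requires Σ ≤ 1; here Σ = 0.875 ≤ 1, so such a prefix code exists.

0.875; yes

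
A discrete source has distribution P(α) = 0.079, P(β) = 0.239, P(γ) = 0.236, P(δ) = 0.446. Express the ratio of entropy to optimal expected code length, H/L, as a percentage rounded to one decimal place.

Entropy H = −Σ p log₂ p ≈ 1.7940 bits.
Huffman merges: 79/1000+59/250→63/200; 239/1000+63/200→277/500; 223/500+277/500→1. L = 1869/1000 ≈ 1.8690.
Efficiency = H/L = 1.7940/1.8690 = 96.0%.

96.0%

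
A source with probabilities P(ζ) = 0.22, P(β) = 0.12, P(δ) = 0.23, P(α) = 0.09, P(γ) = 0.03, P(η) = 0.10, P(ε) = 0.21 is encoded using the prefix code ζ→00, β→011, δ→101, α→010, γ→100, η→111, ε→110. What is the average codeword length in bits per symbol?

L̄ = Σ pᵢ·ℓᵢ = 0.22·2 + 0.12·3 + 0.23·3 + 0.09·3 + 0.03·3 + 0.10·3 + 0.21·3 = 2.78 bits/symbol.

2.78 bits/symbol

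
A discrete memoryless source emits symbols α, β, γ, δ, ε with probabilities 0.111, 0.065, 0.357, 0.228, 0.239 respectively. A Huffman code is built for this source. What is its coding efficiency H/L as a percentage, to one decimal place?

97.4%

Entropy H = −Σ p log₂ p ≈ 2.1187 bits.
Huffman merges: 13/200+111/1000→22/125; 22/125+57/250→101/250; 239/1000+357/1000→149/250; 101/250+149/250→1. L = 272/125 ≈ 2.1760.
Efficiency = H/L = 2.1187/2.1760 = 97.4%.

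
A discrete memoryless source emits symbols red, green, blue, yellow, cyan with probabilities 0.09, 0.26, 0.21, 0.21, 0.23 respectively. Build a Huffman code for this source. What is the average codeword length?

Repeatedly combine the two least-probable nodes; the expected code length is the sum of the merged weights.
merge 9/100 + 21/100 → 3/10
merge 21/100 + 23/100 → 11/25
merge 13/50 + 3/10 → 14/25
merge 11/25 + 14/25 → 1
L = 3/10 + 11/25 + 14/25 + 1 = 23/10 = 2.3 bits/symbol.

2.3 bits/symbol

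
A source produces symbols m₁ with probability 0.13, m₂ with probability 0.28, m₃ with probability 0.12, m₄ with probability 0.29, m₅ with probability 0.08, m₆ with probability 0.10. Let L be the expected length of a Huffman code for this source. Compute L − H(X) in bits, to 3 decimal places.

Entropy H = −Σ p log₂ p ≈ 2.4055 bits.
Huffman merges: 2/25+1/10→9/50; 3/25+13/100→1/4; 9/50+1/4→43/100; 7/25+29/100→57/100; 43/100+57/100→1. L = 243/100 ≈ 2.4300.
L − H = 2.4300 − 2.4055 = 0.024 bits.

0.024 bits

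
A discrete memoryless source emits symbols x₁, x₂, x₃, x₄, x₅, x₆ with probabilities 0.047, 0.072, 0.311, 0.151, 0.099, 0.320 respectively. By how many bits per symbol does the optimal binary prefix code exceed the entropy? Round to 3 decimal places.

0.064 bits

Entropy H = −Σ p log₂ p ≈ 2.2728 bits.
Huffman merges: 47/1000+9/125→119/1000; 99/1000+119/1000→109/500; 151/1000+109/500→369/1000; 311/1000+8/25→631/1000; 369/1000+631/1000→1. L = 2337/1000 ≈ 2.3370.
L − H = 2.3370 − 2.2728 = 0.064 bits.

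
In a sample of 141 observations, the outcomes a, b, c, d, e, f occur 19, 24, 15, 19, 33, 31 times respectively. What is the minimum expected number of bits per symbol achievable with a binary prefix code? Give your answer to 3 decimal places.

2.546 bits/symbol

Probabilities are the counts divided by 141.
Repeatedly combine the two least-probable nodes; the expected code length is the sum of the merged weights.
merge 5/47 + 19/141 → 34/141
merge 19/141 + 8/47 → 43/141
merge 31/141 + 11/47 → 64/141
merge 34/141 + 43/141 → 77/141
merge 64/141 + 77/141 → 1
L = 34/141 + 43/141 + 64/141 + 77/141 + 1 = 359/141 ≈ 2.546 bits/symbol.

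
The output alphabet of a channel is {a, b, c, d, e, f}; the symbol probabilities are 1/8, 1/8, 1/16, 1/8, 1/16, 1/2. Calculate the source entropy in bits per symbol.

2.125 bits

Each probability is a power of 1/2, so log₂(1/p) is an integer.
H = Σ p·log₂(1/p) = 1/8·3 + 1/8·3 + 1/16·4 + 1/8·3 + 1/16·4 + 1/2·1 = 2.125 bits.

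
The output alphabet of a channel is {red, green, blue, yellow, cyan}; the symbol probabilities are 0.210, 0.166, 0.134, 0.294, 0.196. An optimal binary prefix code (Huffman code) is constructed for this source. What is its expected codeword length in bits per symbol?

2.3 bits/symbol

Repeatedly combine the two least-probable nodes; the expected code length is the sum of the merged weights.
merge 67/500 + 83/500 → 3/10
merge 49/250 + 21/100 → 203/500
merge 147/500 + 3/10 → 297/500
merge 203/500 + 297/500 → 1
L = 3/10 + 203/500 + 297/500 + 1 = 23/10 = 2.3 bits/symbol.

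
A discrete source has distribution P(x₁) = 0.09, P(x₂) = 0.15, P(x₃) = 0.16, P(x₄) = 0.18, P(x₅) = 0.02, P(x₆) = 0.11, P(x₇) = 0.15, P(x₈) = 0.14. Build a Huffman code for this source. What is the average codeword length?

2.93 bits/symbol

Repeatedly combine the two least-probable nodes; the expected code length is the sum of the merged weights.
merge 1/50 + 9/100 → 11/100
merge 11/100 + 11/100 → 11/50
merge 7/50 + 3/20 → 29/100
merge 3/20 + 4/25 → 31/100
merge 9/50 + 11/50 → 2/5
merge 29/100 + 31/100 → 3/5
merge 2/5 + 3/5 → 1
L = 11/100 + 11/50 + 29/100 + 31/100 + 2/5 + 3/5 + 1 = 293/100 = 2.93 bits/symbol.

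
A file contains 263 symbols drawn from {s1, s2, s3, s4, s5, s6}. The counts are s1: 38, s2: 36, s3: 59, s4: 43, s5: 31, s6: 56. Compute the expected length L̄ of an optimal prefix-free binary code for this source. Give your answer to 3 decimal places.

Probabilities are the counts divided by 263.
Repeatedly combine the two least-probable nodes; the expected code length is the sum of the merged weights.
merge 31/263 + 36/263 → 67/263
merge 38/263 + 43/263 → 81/263
merge 56/263 + 59/263 → 115/263
merge 67/263 + 81/263 → 148/263
merge 115/263 + 148/263 → 1
L = 67/263 + 81/263 + 115/263 + 148/263 + 1 = 674/263 ≈ 2.563 bits/symbol.

2.563 bits/symbol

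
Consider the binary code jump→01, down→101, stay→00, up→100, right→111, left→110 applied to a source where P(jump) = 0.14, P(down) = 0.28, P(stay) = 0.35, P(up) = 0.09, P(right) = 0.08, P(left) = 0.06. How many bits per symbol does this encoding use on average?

2.51 bits/symbol

L̄ = Σ pᵢ·ℓᵢ = 0.14·2 + 0.28·3 + 0.35·2 + 0.09·3 + 0.08·3 + 0.06·3 = 2.51 bits/symbol.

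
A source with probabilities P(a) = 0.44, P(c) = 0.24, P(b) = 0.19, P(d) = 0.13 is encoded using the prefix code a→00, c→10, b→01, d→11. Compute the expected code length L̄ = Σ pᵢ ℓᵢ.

2 bits/symbol

L̄ = Σ pᵢ·ℓᵢ = 0.44·2 + 0.24·2 + 0.19·2 + 0.13·2 = 2 bits/symbol.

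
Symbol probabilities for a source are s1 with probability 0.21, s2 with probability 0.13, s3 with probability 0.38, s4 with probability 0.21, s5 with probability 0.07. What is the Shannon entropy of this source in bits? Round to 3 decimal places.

H = −Σ pᵢ log₂ pᵢ.
−0.21·log₂(0.21) = 0.4728
−0.13·log₂(0.13) = 0.3826
−0.38·log₂(0.38) = 0.5305
−0.21·log₂(0.21) = 0.4728
−0.07·log₂(0.07) = 0.2686
Sum ≈ 2.1273 → 2.127 bits.

2.127 bits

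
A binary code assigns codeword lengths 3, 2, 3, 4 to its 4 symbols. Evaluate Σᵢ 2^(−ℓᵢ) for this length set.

0.5625

With common denominator 2^4 = 16: Σ 2^(−ℓᵢ) = 2/16 + 4/16 + 2/16 + 1/16 = 9/16 = 0.5625.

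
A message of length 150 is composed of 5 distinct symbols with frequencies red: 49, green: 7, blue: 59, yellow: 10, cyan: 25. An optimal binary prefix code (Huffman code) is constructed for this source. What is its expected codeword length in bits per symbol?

Probabilities are the counts divided by 150.
Repeatedly combine the two least-probable nodes; the expected code length is the sum of the merged weights.
merge 7/150 + 1/15 → 17/150
merge 17/150 + 1/6 → 7/25
merge 7/25 + 49/150 → 91/150
merge 59/150 + 91/150 → 1
L = 17/150 + 7/25 + 91/150 + 1 = 2 bits/symbol.

2 bits/symbol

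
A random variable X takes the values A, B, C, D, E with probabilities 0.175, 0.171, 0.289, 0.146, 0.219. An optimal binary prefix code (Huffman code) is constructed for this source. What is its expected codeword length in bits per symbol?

Repeatedly combine the two least-probable nodes; the expected code length is the sum of the merged weights.
merge 73/500 + 171/1000 → 317/1000
merge 7/40 + 219/1000 → 197/500
merge 289/1000 + 317/1000 → 303/500
merge 197/500 + 303/500 → 1
L = 317/1000 + 197/500 + 303/500 + 1 = 2317/1000 = 2.317 bits/symbol.

2.317 bits/symbol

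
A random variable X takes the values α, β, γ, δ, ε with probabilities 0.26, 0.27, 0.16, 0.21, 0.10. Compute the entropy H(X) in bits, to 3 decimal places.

2.243 bits

H = −Σ pᵢ log₂ pᵢ.
−0.26·log₂(0.26) = 0.5053
−0.27·log₂(0.27) = 0.5100
−0.16·log₂(0.16) = 0.4230
−0.21·log₂(0.21) = 0.4728
−0.10·log₂(0.10) = 0.3322
Sum ≈ 2.2433 → 2.243 bits.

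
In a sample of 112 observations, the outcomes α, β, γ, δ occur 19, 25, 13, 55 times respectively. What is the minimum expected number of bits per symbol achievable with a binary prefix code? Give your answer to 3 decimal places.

Probabilities are the counts divided by 112.
Repeatedly combine the two least-probable nodes; the expected code length is the sum of the merged weights.
merge 13/112 + 19/112 → 2/7
merge 25/112 + 2/7 → 57/112
merge 55/112 + 57/112 → 1
L = 2/7 + 57/112 + 1 = 201/112 ≈ 1.795 bits/symbol.

1.795 bits/symbol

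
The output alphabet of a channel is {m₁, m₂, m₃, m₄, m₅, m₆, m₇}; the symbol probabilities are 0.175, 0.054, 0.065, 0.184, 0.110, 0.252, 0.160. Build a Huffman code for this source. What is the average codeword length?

2.683 bits/symbol

Repeatedly combine the two least-probable nodes; the expected code length is the sum of the merged weights.
merge 27/500 + 13/200 → 119/1000
merge 11/100 + 119/1000 → 229/1000
merge 4/25 + 7/40 → 67/200
merge 23/125 + 229/1000 → 413/1000
merge 63/250 + 67/200 → 587/1000
merge 413/1000 + 587/1000 → 1
L = 119/1000 + 229/1000 + 67/200 + 413/1000 + 587/1000 + 1 = 2683/1000 = 2.683 bits/symbol.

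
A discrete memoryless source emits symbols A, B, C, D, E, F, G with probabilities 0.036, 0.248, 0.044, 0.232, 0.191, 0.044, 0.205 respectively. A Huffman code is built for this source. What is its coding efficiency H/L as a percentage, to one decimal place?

Entropy H = −Σ p log₂ p ≈ 2.4820 bits.
Huffman merges: 9/250+11/250→2/25; 11/250+2/25→31/250; 31/250+191/1000→63/200; 41/200+29/125→437/1000; 31/125+63/200→563/1000; 437/1000+563/1000→1. L = 2519/1000 ≈ 2.5190.
Efficiency = H/L = 2.4820/2.5190 = 98.5%.

98.5%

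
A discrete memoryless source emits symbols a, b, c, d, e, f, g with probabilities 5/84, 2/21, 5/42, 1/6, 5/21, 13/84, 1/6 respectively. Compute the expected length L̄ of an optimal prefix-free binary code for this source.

Repeatedly combine the two least-probable nodes; the expected code length is the sum of the merged weights.
merge 5/84 + 2/21 → 13/84
merge 5/42 + 13/84 → 23/84
merge 13/84 + 1/6 → 9/28
merge 1/6 + 5/21 → 17/42
merge 23/84 + 9/28 → 25/42
merge 17/42 + 25/42 → 1
L = 13/84 + 23/84 + 9/28 + 17/42 + 25/42 + 1 = 11/4 = 2.75 bits/symbol.

2.75 bits/symbol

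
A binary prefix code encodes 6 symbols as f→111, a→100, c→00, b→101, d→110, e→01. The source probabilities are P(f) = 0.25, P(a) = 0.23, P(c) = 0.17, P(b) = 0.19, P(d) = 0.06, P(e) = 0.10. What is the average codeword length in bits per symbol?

2.73 bits/symbol

L̄ = Σ pᵢ·ℓᵢ = 0.25·3 + 0.23·3 + 0.17·2 + 0.19·3 + 0.06·3 + 0.10·2 = 2.73 bits/symbol.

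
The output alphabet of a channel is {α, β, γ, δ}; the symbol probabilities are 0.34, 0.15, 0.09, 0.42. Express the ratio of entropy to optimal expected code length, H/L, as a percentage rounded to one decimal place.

97.7%

Entropy H = −Σ p log₂ p ≈ 1.7780 bits.
Huffman merges: 9/100+3/20→6/25; 6/25+17/50→29/50; 21/50+29/50→1. L = 91/50 ≈ 1.8200.
Efficiency = H/L = 1.7780/1.8200 = 97.7%.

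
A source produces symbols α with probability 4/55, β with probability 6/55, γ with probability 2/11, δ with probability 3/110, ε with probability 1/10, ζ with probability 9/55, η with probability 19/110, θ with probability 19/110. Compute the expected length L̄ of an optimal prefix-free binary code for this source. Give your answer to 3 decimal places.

2.918 bits/symbol

Repeatedly combine the two least-probable nodes; the expected code length is the sum of the merged weights.
merge 3/110 + 4/55 → 1/10
merge 1/10 + 1/10 → 1/5
merge 6/55 + 9/55 → 3/11
merge 19/110 + 19/110 → 19/55
merge 2/11 + 1/5 → 21/55
merge 3/11 + 19/55 → 34/55
merge 21/55 + 34/55 → 1
L = 1/10 + 1/5 + 3/11 + 19/55 + 21/55 + 34/55 + 1 = 321/110 ≈ 2.918 bits/symbol.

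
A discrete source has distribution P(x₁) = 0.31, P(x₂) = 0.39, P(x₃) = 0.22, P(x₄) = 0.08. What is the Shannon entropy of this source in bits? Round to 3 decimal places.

H = −Σ pᵢ log₂ pᵢ.
−0.31·log₂(0.31) = 0.5238
−0.39·log₂(0.39) = 0.5298
−0.22·log₂(0.22) = 0.4806
−0.08·log₂(0.08) = 0.2915
Sum ≈ 1.8257 → 1.826 bits.

1.826 bits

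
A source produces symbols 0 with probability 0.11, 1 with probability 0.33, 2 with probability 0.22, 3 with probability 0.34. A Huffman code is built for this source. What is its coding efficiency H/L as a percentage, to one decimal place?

Entropy H = −Σ p log₂ p ≈ 1.8879 bits.
Huffman merges: 11/100+11/50→33/100; 33/100+33/100→33/50; 17/50+33/50→1. L = 199/100 ≈ 1.9900.
Efficiency = H/L = 1.8879/1.9900 = 94.9%.

94.9%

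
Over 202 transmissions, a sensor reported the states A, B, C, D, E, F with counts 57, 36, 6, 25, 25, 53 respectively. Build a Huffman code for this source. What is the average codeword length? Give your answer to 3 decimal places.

Probabilities are the counts divided by 202.
Repeatedly combine the two least-probable nodes; the expected code length is the sum of the merged weights.
merge 3/101 + 25/202 → 31/202
merge 25/202 + 31/202 → 28/101
merge 18/101 + 53/202 → 89/202
merge 28/101 + 57/202 → 113/202
merge 89/202 + 113/202 → 1
L = 31/202 + 28/101 + 89/202 + 113/202 + 1 = 491/202 ≈ 2.431 bits/symbol.

2.431 bits/symbol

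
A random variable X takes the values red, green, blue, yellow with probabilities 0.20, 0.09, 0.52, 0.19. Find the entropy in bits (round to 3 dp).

1.723 bits

H = −Σ pᵢ log₂ pᵢ.
−0.20·log₂(0.20) = 0.4644
−0.09·log₂(0.09) = 0.3127
−0.52·log₂(0.52) = 0.4906
−0.19·log₂(0.19) = 0.4552
Sum ≈ 1.7228 → 1.723 bits.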